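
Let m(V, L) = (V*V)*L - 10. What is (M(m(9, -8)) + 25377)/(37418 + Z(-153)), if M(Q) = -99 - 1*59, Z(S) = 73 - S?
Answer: 25219/37644 ≈ 0.66993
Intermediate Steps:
m(V, L) = -10 + L*V**2 (m(V, L) = V**2*L - 10 = L*V**2 - 10 = -10 + L*V**2)
M(Q) = -158 (M(Q) = -99 - 59 = -158)
(M(m(9, -8)) + 25377)/(37418 + Z(-153)) = (-158 + 25377)/(37418 + (73 - 1*(-153))) = 25219/(37418 + (73 + 153)) = 25219/(37418 + 226) = 25219/37644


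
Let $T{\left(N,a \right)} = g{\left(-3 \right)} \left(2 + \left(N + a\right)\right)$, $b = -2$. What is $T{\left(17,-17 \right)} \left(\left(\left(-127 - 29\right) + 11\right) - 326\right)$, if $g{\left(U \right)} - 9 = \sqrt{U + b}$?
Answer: $-8478 - 942 i \sqrt{5} \approx -8478.0 - 2106.4 i$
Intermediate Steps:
$g{\left(U \right)} = 9 + \sqrt{-2 + U}$ ($g{\left(U \right)} = 9 + \sqrt{U - 2} = 9 + \sqrt{-2 + U}$)
$T{\left(N,a \right)} = \left(9 + i \sqrt{5}\right) \left(2 + N + a\right)$ ($T{\left(N,a \right)} = \left(9 + \sqrt{-2 - 3}\right) \left(2 + \left(N + a\right)\right) = \left(9 + \sqrt{-5}\right) \left(2 + N + a\right) = \left(9 + i \sqrt{5}\right) \left(2 + N + a\right)$)
$T{\left(17,-17 \right)} \left(\left(\left(-127 - 29\right) + 11\right) - 326\right) = \left(9 + i \sqrt{5}\right) \left(2 + 17 - 17\right) \left(\left(\left(-127 - 29\right) + 11\right) - 326\right) = \left(9 + i \sqrt{5}\right) 2 \left(\left(-156 + 11\right) - 326\right) = \left(18 + 2 i \sqrt{5}\right) \left(-145 - 326\right) = \left(18 + 2 i \sqrt{5}\right) \left(-471\right) = -8478 - 942 i \sqrt{5}$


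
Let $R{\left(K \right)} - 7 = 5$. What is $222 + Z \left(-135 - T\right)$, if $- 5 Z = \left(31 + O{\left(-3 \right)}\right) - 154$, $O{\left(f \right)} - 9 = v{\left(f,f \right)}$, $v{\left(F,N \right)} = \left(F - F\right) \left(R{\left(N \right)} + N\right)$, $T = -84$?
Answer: $- \frac{4704}{5} \approx -940.8$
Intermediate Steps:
$R{\left(K \right)} = 12$ ($R{\left(K \right)} = 7 + 5 = 12$)
$v{\left(F,N \right)} = 0$ ($v{\left(F,N \right)} = \left(F - F\right) \left(12 + N\right) = 0 \left(12 + N\right) = 0$)
$O{\left(f \right)} = 9$ ($O{\left(f \right)} = 9 + 0 = 9$)
$Z = \frac{114}{5}$ ($Z = - \frac{\left(31 + 9\right) - 154}{5} = - \frac{40 - 154}{5} = \left(- \frac{1}{5}\right) \left(-114\right) = \frac{114}{5} \approx 22.8$)
$222 + Z \left(-135 - T\right) = 222 + \frac{114 \left(-135 - -84\right)}{5} = 222 + \frac{114 \left(-135 + 84\right)}{5} = 222 + \frac{114}{5} \left(-51\right) = 222 - \frac{5814}{5} = - \frac{4704}{5}$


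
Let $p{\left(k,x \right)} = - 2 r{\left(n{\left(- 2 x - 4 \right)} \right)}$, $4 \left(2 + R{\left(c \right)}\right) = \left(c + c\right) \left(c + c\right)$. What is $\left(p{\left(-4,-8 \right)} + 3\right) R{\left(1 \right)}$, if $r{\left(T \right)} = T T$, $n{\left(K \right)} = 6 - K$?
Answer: $69$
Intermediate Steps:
$R{\left(c \right)} = -2 + c^{2}$ ($R{\left(c \right)} = -2 + \frac{\left(c + c\right) \left(c + c\right)}{4} = -2 + \frac{2 c 2 c}{4} = -2 + \frac{4 c^{2}}{4} = -2 + c^{2}$)
$r{\left(T \right)} = T^{2}$
$p{\left(k,x \right)} = - 2 \left(10 + 2 x\right)^{2}$ ($p{\left(k,x \right)} = - 2 \left(6 - \left(- 2 x - 4\right)\right)^{2} = - 2 \left(6 - \left(-4 - 2 x\right)\right)^{2} = - 2 \left(6 + \left(4 + 2 x\right)\right)^{2} = - 2 \left(10 + 2 x\right)^{2}$)
$\left(p{\left(-4,-8 \right)} + 3\right) R{\left(1 \right)} = \left(- 8 \left(5 - 8\right)^{2} + 3\right) \left(-2 + 1^{2}\right) = \left(- 8 \left(-3\right)^{2} + 3\right) \left(-2 + 1\right) = \left(\left(-8\right) 9 + 3\right) \left(-1\right) = \left(-72 + 3\right) \left(-1\right) = \left(-69\right) \left(-1\right) = 69$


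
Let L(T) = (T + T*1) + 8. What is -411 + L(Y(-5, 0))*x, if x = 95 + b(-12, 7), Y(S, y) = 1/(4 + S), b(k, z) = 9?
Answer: 213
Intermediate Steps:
L(T) = 8 + 2*T (L(T) = (T + T) + 8 = 2*T + 8 = 8 + 2*T)
x = 104 (x = 95 + 9 = 104)
-411 + L(Y(-5, 0))*x = -411 + (8 + 2/(4 - 5))*104 = -411 + (8 + 2/(-1))*104 = -411 + (8 + 2*(-1))*104 = -411 + (8 - 2)*104 = -411 + 6*104 = -411 + 624 = 213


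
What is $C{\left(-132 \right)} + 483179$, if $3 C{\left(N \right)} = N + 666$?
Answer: $483357$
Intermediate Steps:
$C{\left(N \right)} = 222 + \frac{N}{3}$ ($C{\left(N \right)} = \frac{N + 666}{3} = \frac{666 + N}{3} = 222 + \frac{N}{3}$)
$C{\left(-132 \right)} + 483179 = \left(222 + \frac{1}{3} \left(-132\right)\right) + 483179 = \left(222 - 44\right) + 483179 = 178 + 483179 = 483357$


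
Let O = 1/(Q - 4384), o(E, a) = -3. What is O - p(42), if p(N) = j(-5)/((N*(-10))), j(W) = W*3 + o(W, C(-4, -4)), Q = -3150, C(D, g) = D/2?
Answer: -5668/131845 ≈ -0.042990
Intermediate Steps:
C(D, g) = D/2 (C(D, g) = D*(½) = D/2)
j(W) = -3 + 3*W (j(W) = W*3 - 3 = 3*W - 3 = -3 + 3*W)
O = -1/7534 (O = 1/(-3150 - 4384) = 1/(-7534) = -1/7534 ≈ -0.00013273)
p(N) = 9/(5*N) (p(N) = (-3 + 3*(-5))/((N*(-10))) = (-3 - 15)/((-10*N)) = -(-9)/(5*N) = 9/(5*N))
O - p(42) = -1/7534 - 9/(5*42) = -1/7534 - 1*3/70 = -1/7534 - 3/70 = -5668/131845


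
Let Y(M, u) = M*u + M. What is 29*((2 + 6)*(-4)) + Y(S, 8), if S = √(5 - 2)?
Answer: -928 + 9*√3 ≈ -912.41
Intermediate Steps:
S = √3 ≈ 1.7320
Y(M, u) = M + M*u
29*((2 + 6)*(-4)) + Y(S, 8) = 29*((2 + 6)*(-4)) + √3*(1 + 8) = 29*(8*(-4)) + √3*9 = 29*(-32) + 9*√3 = -928 + 9*√3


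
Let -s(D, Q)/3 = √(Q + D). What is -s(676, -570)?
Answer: 3*√106 ≈ 30.887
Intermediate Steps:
s(D, Q) = -3*√(D + Q) (s(D, Q) = -3*√(Q + D) = -3*√(D + Q))
-s(676, -570) = -(-3)*√(676 - 570) = -(-3)*√106 = 3*√106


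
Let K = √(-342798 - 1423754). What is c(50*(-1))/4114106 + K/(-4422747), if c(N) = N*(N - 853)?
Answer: 22575/2057053 - 2*I*√441638/4422747 ≈ 0.010974 - 0.00030052*I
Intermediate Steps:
K = 2*I*√441638 (K = √(-1766552) = 2*I*√441638 ≈ 1329.1*I)
c(N) = N*(-853 + N)
c(50*(-1))/4114106 + K/(-4422747) = ((50*(-1))*(-853 + 50*(-1)))/4114106 + (2*I*√441638)/(-4422747) = -50*(-853 - 50)*(1/4114106) + (2*I*√441638)*(-1/4422747) = -50*(-903)*(1/4114106) - 2*I*√441638/4422747 = 45150*(1/4114106) - 2*I*√441638/4422747 = 22575/2057053 - 2*I*√441638/4422747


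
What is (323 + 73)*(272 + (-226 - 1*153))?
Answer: -42372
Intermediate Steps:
(323 + 73)*(272 + (-226 - 1*153)) = 396*(272 + (-226 - 153)) = 396*(272 - 379) = 396*(-107) = -42372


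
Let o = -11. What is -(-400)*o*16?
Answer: -70400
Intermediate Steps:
-(-400)*o*16 = -(-400)*(-11)*16 = -100*44*16 = -4400*16 = -70400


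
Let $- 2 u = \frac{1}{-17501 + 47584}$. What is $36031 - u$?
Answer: $\frac{2167841147}{60166} \approx 36031.0$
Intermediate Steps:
$u = - \frac{1}{60166}$ ($u = - \frac{1}{2 \left(-17501 + 47584\right)} = - \frac{1}{2 \cdot 30083} = \left(- \frac{1}{2}\right) \frac{1}{30083} = - \frac{1}{60166} \approx -1.6621 \cdot 10^{-5}$)
$36031 - u = 36031 - - \frac{1}{60166} = 36031 + \frac{1}{60166} = \frac{2167841147}{60166}$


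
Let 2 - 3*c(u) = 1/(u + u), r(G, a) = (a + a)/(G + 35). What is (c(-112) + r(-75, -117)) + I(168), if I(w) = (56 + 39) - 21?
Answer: 270541/3360 ≈ 80.518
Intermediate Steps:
r(G, a) = 2*a/(35 + G) (r(G, a) = (2*a)/(35 + G) = 2*a/(35 + G))
c(u) = ⅔ - 1/(6*u) (c(u) = ⅔ - 1/(3*(u + u)) = ⅔ - 1/(2*u)/3 = ⅔ - 1/(6*u))
I(w) = 74 (I(w) = 95 - 21 = 74)
(c(-112) + r(-75, -117)) + I(168) = ((⅙)*(-1 + 4*(-112))/(-112) + 2*(-117)/(35 - 75)) + 74 = ((⅙)*(-1/112)*(-1 - 448) + 2*(-117)/(-40)) + 74 = ((⅙)*(-1/112)*(-449) + 2*(-117)*(-1/40)) + 74 = (449/672 + 117/20) + 74 = 21901/3360 + 74 = 270541/3360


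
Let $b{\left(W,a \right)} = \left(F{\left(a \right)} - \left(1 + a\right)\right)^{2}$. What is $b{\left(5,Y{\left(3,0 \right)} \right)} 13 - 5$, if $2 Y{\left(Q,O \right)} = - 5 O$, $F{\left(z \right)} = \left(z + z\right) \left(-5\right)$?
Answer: $8$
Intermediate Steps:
$F{\left(z \right)} = - 10 z$ ($F{\left(z \right)} = 2 z \left(-5\right) = - 10 z$)
$Y{\left(Q,O \right)} = - \frac{5 O}{2}$ ($Y{\left(Q,O \right)} = \frac{\left(-5\right) O}{2} = - \frac{5 O}{2}$)
$b{\left(W,a \right)} = \left(-1 - 11 a\right)^{2}$ ($b{\left(W,a \right)} = \left(- 10 a - \left(1 + a\right)\right)^{2} = \left(-1 - 11 a\right)^{2}$)
$b{\left(5,Y{\left(3,0 \right)} \right)} 13 - 5 = \left(1 + 11 \left(\left(- \frac{5}{2}\right) 0\right)\right)^{2} \cdot 13 - 5 = \left(1 + 11 \cdot 0\right)^{2} \cdot 13 - 5 = \left(1 + 0\right)^{2} \cdot 13 - 5 = 1^{2} \cdot 13 - 5 = 1 \cdot 13 - 5 = 13 - 5 = 8$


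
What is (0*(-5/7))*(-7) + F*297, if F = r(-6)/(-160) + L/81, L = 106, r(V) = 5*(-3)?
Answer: 39985/96 ≈ 416.51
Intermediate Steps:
r(V) = -15
F = 3635/2592 (F = -15/(-160) + 106/81 = -15*(-1/160) + 106*(1/81) = 3/32 + 106/81 = 3635/2592 ≈ 1.4024)
(0*(-5/7))*(-7) + F*297 = (0*(-5/7))*(-7) + (3635/2592)*297 = (0*(-5*⅐))*(-7) + 39985/96 = (0*(-5/7))*(-7) + 39985/96 = 0*(-7) + 39985/96 = 0 + 39985/96 = 39985/96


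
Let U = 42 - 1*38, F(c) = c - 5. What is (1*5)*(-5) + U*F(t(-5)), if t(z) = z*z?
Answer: 55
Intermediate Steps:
t(z) = z²
F(c) = -5 + c
U = 4 (U = 42 - 38 = 4)
(1*5)*(-5) + U*F(t(-5)) = (1*5)*(-5) + 4*(-5 + (-5)²) = 5*(-5) + 4*(-5 + 25) = -25 + 4*20 = -25 + 80 = 55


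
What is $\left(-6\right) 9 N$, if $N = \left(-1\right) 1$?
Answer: $54$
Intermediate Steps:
$N = -1$
$\left(-6\right) 9 N = \left(-6\right) 9 \left(-1\right) = \left(-54\right) \left(-1\right) = 54$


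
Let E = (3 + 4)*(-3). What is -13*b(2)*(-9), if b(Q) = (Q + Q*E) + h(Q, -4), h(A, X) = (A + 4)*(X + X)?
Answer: -10296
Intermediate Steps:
h(A, X) = 2*X*(4 + A) (h(A, X) = (4 + A)*(2*X) = 2*X*(4 + A))
E = -21 (E = 7*(-3) = -21)
b(Q) = -32 - 28*Q (b(Q) = (Q + Q*(-21)) + 2*(-4)*(4 + Q) = (Q - 21*Q) + (-32 - 8*Q) = -20*Q + (-32 - 8*Q) = -32 - 28*Q)
-13*b(2)*(-9) = -13*(-32 - 28*2)*(-9) = -13*(-32 - 56)*(-9) = -13*(-88)*(-9) = 1144*(-9) = -10296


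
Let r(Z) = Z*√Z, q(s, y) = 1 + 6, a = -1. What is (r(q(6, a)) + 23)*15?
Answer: 345 + 105*√7 ≈ 622.80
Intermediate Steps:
q(s, y) = 7
r(Z) = Z^(3/2)
(r(q(6, a)) + 23)*15 = (7^(3/2) + 23)*15 = (7*√7 + 23)*15 = (23 + 7*√7)*15 = 345 + 105*√7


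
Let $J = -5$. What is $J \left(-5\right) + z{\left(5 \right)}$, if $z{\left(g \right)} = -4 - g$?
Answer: $16$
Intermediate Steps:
$J \left(-5\right) + z{\left(5 \right)} = \left(-5\right) \left(-5\right) - 9 = 25 - 9 = 16$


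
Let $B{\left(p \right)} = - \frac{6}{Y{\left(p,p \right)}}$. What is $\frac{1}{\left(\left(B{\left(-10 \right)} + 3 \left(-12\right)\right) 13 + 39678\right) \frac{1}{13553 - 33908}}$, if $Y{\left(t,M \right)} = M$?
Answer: $- \frac{33925}{65363} \approx -0.51902$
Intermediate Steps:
$B{\left(p \right)} = - \frac{6}{p}$
$\frac{1}{\left(\left(B{\left(-10 \right)} + 3 \left(-12\right)\right) 13 + 39678\right) \frac{1}{13553 - 33908}} = \frac{1}{\left(\left(- \frac{6}{-10} + 3 \left(-12\right)\right) 13 + 39678\right) \frac{1}{13553 - 33908}} = \frac{1}{\left(\left(\left(-6\right) \left(- \frac{1}{10}\right) - 36\right) 13 + 39678\right) \frac{1}{-20355}} = \frac{1}{\left(\left(\frac{3}{5} - 36\right) 13 + 39678\right) \left(- \frac{1}{20355}\right)} = \frac{1}{\left(\left(- \frac{177}{5}\right) 13 + 39678\right) \left(- \frac{1}{20355}\right)} = \frac{1}{\left(- \frac{2301}{5} + 39678\right) \left(- \frac{1}{20355}\right)} = \frac{1}{\frac{196089}{5} \left(- \frac{1}{20355}\right)} = \frac{1}{- \frac{65363}{33925}} = - \frac{33925}{65363}$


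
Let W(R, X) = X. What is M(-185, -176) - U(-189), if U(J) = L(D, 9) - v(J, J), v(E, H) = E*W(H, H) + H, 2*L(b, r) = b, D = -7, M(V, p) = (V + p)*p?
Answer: 198143/2 ≈ 99072.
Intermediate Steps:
M(V, p) = p*(V + p)
L(b, r) = b/2
v(E, H) = H + E*H (v(E, H) = E*H + H = H + E*H)
U(J) = -7/2 - J*(1 + J) (U(J) = (1/2)*(-7) - J*(1 + J) = -7/2 - J*(1 + J))
M(-185, -176) - U(-189) = -176*(-185 - 176) - (-7/2 - 1*(-189) - 1*(-189)**2) = -176*(-361) - (-7/2 + 189 - 1*35721) = 63536 - (-7/2 + 189 - 35721) = 63536 - 1*(-71071/2) = 63536 + 71071/2 = 198143/2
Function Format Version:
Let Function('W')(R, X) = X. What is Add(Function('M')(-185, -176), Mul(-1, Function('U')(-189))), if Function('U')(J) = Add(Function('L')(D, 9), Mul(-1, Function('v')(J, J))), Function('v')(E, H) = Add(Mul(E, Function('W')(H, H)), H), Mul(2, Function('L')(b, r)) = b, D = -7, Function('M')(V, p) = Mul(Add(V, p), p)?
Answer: Rational(198143, 2) ≈ 99072.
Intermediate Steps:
Function('M')(V, p) = Mul(p, Add(V, p))
Function('L')(b, r) = Mul(Rational(1, 2), b)
Function('v')(E, H) = Add(H, Mul(E, H)) (Function('v')(E, H) = Add(Mul(E, H), H) = Add(H, Mul(E, H)))
Function('U')(J) = Add(Rational(-7, 2), Mul(-1, J, Add(1, J))) (Function('U')(J) = Add(Mul(Rational(1, 2), -7), Mul(-1, Mul(J, Add(1, J)))) = Add(Rational(-7, 2), Mul(-1, J, Add(1, J))))
Add(Function('M')(-185, -176), Mul(-1, Function('U')(-189))) = Add(Mul(-176, Add(-185, -176)), Mul(-1, Add(Rational(-7, 2), Mul(-1, -189), Mul(-1, Pow(-189, 2))))) = Add(Mul(-176, -361), Mul(-1, Add(Rational(-7, 2), 189, Mul(-1, 35721)))) = Add(63536, Mul(-1, Add(Rational(-7, 2), 189, -35721))) = Add(63536, Mul(-1, Rational(-71071, 2))) = Add(63536, Rational(71071, 2)) = Rational(198143, 2)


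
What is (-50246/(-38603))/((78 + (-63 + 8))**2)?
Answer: 50246/20420987 ≈ 0.0024605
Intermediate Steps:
(-50246/(-38603))/((78 + (-63 + 8))**2) = (-50246*(-1/38603))/((78 - 55)**2) = 50246/(38603*(23**2)) = (50246/38603)/529 = (50246/38603)*(1/529) = 50246/20420987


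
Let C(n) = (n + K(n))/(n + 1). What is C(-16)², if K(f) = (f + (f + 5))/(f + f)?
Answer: 9409/9216 ≈ 1.0209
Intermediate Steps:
K(f) = (5 + 2*f)/(2*f) (K(f) = (f + (5 + f))/((2*f)) = (5 + 2*f)*(1/(2*f)) = (5 + 2*f)/(2*f))
C(n) = (n + (5/2 + n)/n)/(1 + n) (C(n) = (n + (5/2 + n)/n)/(n + 1) = (n + (5/2 + n)/n)/(1 + n))
C(-16)² = ((5/2 - 16 + (-16)²)/((-16)*(1 - 16)))² = (-1/16*(5/2 - 16 + 256)/(-15))² = (-1/16*(-1/15)*485/2)² = (97/96)² = 9409/9216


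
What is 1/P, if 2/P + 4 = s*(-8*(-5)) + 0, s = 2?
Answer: 38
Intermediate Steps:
P = 1/38 (P = 2/(-4 + (2*(-8*(-5)) + 0)) = 2/(-4 + (2*40 + 0)) = 2/(-4 + (80 + 0)) = 2/(-4 + 80) = 2/76 = 2*(1/76) = 1/38 ≈ 0.026316)
1/P = 1/(1/38) = 38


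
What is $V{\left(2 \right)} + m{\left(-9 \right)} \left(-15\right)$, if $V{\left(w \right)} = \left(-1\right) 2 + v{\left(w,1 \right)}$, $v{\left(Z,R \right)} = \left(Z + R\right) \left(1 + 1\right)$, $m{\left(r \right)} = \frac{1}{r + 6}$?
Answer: $9$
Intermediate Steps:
$m{\left(r \right)} = \frac{1}{6 + r}$
$v{\left(Z,R \right)} = 2 R + 2 Z$ ($v{\left(Z,R \right)} = \left(R + Z\right) 2 = 2 R + 2 Z$)
$V{\left(w \right)} = 2 w$ ($V{\left(w \right)} = \left(-1\right) 2 + \left(2 \cdot 1 + 2 w\right) = -2 + \left(2 + 2 w\right) = 2 w$)
$V{\left(2 \right)} + m{\left(-9 \right)} \left(-15\right) = 2 \cdot 2 + \frac{1}{6 - 9} \left(-15\right) = 4 + \frac{1}{-3} \left(-15\right) = 4 - -5 = 4 + 5 = 9$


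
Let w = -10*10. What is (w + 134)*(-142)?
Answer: -4828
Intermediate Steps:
w = -100
(w + 134)*(-142) = (-100 + 134)*(-142) = 34*(-142) = -4828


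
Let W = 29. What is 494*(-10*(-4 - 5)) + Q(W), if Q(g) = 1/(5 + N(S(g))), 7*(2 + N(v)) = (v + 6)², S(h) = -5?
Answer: 978127/22 ≈ 44460.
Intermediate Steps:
N(v) = -2 + (6 + v)²/7 (N(v) = -2 + (v + 6)²/7 = -2 + (6 + v)²/7)
Q(g) = 7/22 (Q(g) = 1/(5 + (-2 + (6 - 5)²/7)) = 1/(5 + (-2 + (⅐)*1²)) = 1/(5 + (-2 + (⅐)*1)) = 1/(5 + (-2 + ⅐)) = 1/(5 - 13/7) = 1/(22/7) = 7/22)
494*(-10*(-4 - 5)) + Q(W) = 494*(-10*(-4 - 5)) + 7/22 = 494*(-10*(-9)) + 7/22 = 494*90 + 7/22 = 44460 + 7/22 = 978127/22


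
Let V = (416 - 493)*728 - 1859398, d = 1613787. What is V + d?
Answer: -301667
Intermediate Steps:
V = -1915454 (V = -77*728 - 1859398 = -56056 - 1859398 = -1915454)
V + d = -1915454 + 1613787 = -301667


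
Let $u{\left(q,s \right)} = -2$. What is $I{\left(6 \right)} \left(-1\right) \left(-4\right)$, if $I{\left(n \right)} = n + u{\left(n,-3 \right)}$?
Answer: $16$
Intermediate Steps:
$I{\left(n \right)} = -2 + n$ ($I{\left(n \right)} = n - 2 = -2 + n$)
$I{\left(6 \right)} \left(-1\right) \left(-4\right) = \left(-2 + 6\right) \left(-1\right) \left(-4\right) = 4 \left(-1\right) \left(-4\right) = \left(-4\right) \left(-4\right) = 16$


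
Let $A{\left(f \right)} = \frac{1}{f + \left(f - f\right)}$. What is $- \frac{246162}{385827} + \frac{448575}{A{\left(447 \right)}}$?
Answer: $\frac{25787779550171}{128609} \approx 2.0051 \cdot 10^{8}$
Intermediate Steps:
$A{\left(f \right)} = \frac{1}{f}$ ($A{\left(f \right)} = \frac{1}{f + 0} = \frac{1}{f}$)
$- \frac{246162}{385827} + \frac{448575}{A{\left(447 \right)}} = - \frac{246162}{385827} + \frac{448575}{\frac{1}{447}} = \left(-246162\right) \frac{1}{385827} + 448575 \frac{1}{\frac{1}{447}} = - \frac{82054}{128609} + 448575 \cdot 447 = - \frac{82054}{128609} + 200513025 = \frac{25787779550171}{128609}$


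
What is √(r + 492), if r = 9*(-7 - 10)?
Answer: √339 ≈ 18.412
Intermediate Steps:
r = -153 (r = 9*(-17) = -153)
√(r + 492) = √(-153 + 492) = √339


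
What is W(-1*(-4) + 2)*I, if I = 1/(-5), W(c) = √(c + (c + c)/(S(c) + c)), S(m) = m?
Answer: -√7/5 ≈ -0.52915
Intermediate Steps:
W(c) = √(1 + c) (W(c) = √(c + (c + c)/(c + c)) = √(c + (2*c)/((2*c))) = √(c + (2*c)*(1/(2*c))) = √(c + 1) = √(1 + c))
I = -⅕ ≈ -0.20000
W(-1*(-4) + 2)*I = √(1 + (-1*(-4) + 2))*(-⅕) = √(1 + (4 + 2))*(-⅕) = √(1 + 6)*(-⅕) = √7*(-⅕) = -√7/5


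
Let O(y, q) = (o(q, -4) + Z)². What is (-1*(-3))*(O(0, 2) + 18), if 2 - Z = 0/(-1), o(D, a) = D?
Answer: 102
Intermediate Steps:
Z = 2 (Z = 2 - 0/(-1) = 2 - 0*(-1) = 2 - 1*0 = 2 + 0 = 2)
O(y, q) = (2 + q)² (O(y, q) = (q + 2)² = (2 + q)²)
(-1*(-3))*(O(0, 2) + 18) = (-1*(-3))*((2 + 2)² + 18) = 3*(4² + 18) = 3*(16 + 18) = 3*34 = 102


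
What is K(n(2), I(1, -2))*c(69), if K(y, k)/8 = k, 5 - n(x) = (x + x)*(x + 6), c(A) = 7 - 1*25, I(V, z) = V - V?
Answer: 0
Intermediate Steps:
I(V, z) = 0
c(A) = -18 (c(A) = 7 - 25 = -18)
n(x) = 5 - 2*x*(6 + x) (n(x) = 5 - (x + x)*(x + 6) = 5 - 2*x*(6 + x))
K(y, k) = 8*k
K(n(2), I(1, -2))*c(69) = (8*0)*(-18) = 0*(-18) = 0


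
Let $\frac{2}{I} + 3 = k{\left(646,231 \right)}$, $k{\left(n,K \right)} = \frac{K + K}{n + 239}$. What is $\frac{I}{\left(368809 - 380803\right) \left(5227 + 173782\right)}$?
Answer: $\frac{295}{784740907263} \approx 3.7592 \cdot 10^{-10}$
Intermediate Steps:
$k{\left(n,K \right)} = \frac{2 K}{239 + n}$
$I = - \frac{590}{731}$ ($I = \frac{2}{-3 + 2 \cdot 231 \frac{1}{239 + 646}} = \frac{2}{-3 + 2 \cdot 231 \cdot \frac{1}{885}} = \frac{2}{-3 + \frac{154}{295}} = \frac{2}{- \frac{731}{295}} = 2 \left(- \frac{295}{731}\right) = - \frac{590}{731} \approx -0.80711$)
$\frac{I}{\left(368809 - 380803\right) \left(5227 + 173782\right)} = - \frac{590}{731 \left(368809 - 380803\right) \left(5227 + 173782\right)} = - \frac{590}{731 \left(\left(-11994\right) 179009\right)} = - \frac{590}{731 \left(-2147033946\right)} = \left(- \frac{590}{731}\right) \left(- \frac{1}{2147033946}\right) = \frac{295}{784740907263}$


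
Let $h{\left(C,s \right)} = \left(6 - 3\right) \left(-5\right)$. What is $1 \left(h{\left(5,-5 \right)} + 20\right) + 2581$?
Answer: $2586$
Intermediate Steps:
$h{\left(C,s \right)} = -15$ ($h{\left(C,s \right)} = 3 \left(-5\right) = -15$)
$1 \left(h{\left(5,-5 \right)} + 20\right) + 2581 = 1 \left(-15 + 20\right) + 2581 = 1 \cdot 5 + 2581 = 5 + 2581 = 2586$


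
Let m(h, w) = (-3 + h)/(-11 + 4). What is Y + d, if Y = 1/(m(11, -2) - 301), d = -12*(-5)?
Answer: 126893/2115 ≈ 59.997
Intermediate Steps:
m(h, w) = 3/7 - h/7 (m(h, w) = (-3 + h)/(-7) = (-3 + h)*(-1/7) = 3/7 - h/7)
d = 60
Y = -7/2115 (Y = 1/((3/7 - 1/7*11) - 301) = 1/((3/7 - 11/7) - 301) = 1/(-8/7 - 301) = 1/(-2115/7) = -7/2115 ≈ -0.0033097)
Y + d = -7/2115 + 60 = 126893/2115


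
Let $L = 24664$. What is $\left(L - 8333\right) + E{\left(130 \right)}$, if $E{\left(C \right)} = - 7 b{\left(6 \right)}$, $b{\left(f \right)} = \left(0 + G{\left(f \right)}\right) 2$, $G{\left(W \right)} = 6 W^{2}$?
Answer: $13307$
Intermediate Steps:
$b{\left(f \right)} = 12 f^{2}$ ($b{\left(f \right)} = \left(0 + 6 f^{2}\right) 2 = 6 f^{2} \cdot 2 = 12 f^{2}$)
$E{\left(C \right)} = -3024$ ($E{\left(C \right)} = - 7 \cdot 12 \cdot 6^{2} = - 7 \cdot 12 \cdot 36 = \left(-7\right) 432 = -3024$)
$\left(L - 8333\right) + E{\left(130 \right)} = \left(24664 - 8333\right) - 3024 = 16331 - 3024 = 13307$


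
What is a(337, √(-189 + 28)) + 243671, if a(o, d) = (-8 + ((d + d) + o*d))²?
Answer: -18258546 - 5424*I*√161 ≈ -1.8259e+7 - 68823.0*I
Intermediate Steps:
a(o, d) = (-8 + 2*d + d*o)² (a(o, d) = (-8 + (2*d + d*o))² = (-8 + 2*d + d*o)²)
a(337, √(-189 + 28)) + 243671 = (-8 + 2*√(-189 + 28) + √(-189 + 28)*337)² + 243671 = (-8 + 2*√(-161) + √(-161)*337)² + 243671 = (-8 + 2*(I*√161) + (I*√161)*337)² + 243671 = (-8 + 2*I*√161 + 337*I*√161)² + 243671 = (-8 + 339*I*√161)² + 243671 = 243671 + (-8 + 339*I*√161)²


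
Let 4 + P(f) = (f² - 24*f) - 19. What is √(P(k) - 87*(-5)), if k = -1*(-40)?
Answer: 2*√263 ≈ 32.435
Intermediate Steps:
k = 40
P(f) = -23 + f² - 24*f (P(f) = -4 + ((f² - 24*f) - 19) = -4 + (-19 + f² - 24*f) = -23 + f² - 24*f)
√(P(k) - 87*(-5)) = √((-23 + 40² - 24*40) - 87*(-5)) = √((-23 + 1600 - 960) + 435) = √(617 + 435) = √1052 = 2*√263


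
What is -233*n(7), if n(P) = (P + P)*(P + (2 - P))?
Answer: -6524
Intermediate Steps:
n(P) = 4*P (n(P) = (2*P)*2 = 4*P)
-233*n(7) = -932*7 = -233*28 = -6524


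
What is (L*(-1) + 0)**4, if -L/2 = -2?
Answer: 256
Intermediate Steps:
L = 4 (L = -2*(-2) = 4)
(L*(-1) + 0)**4 = (4*(-1) + 0)**4 = (-4 + 0)**4 = (-4)**4 = 256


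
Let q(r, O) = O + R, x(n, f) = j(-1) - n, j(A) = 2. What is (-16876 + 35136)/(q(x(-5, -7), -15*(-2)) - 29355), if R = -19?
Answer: -4565/7336 ≈ -0.62227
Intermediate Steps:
x(n, f) = 2 - n
q(r, O) = -19 + O (q(r, O) = O - 19 = -19 + O)
(-16876 + 35136)/(q(x(-5, -7), -15*(-2)) - 29355) = (-16876 + 35136)/((-19 - 15*(-2)) - 29355) = 18260/((-19 + 30) - 29355) = 18260/(11 - 29355) = 18260/(-29344) = 18260*(-1/29344) = -4565/7336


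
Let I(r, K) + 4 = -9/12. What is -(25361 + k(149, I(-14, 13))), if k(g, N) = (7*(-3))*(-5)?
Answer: -25466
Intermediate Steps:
I(r, K) = -19/4 (I(r, K) = -4 - 9/12 = -4 - 9*1/12 = -4 - ¾ = -19/4)
k(g, N) = 105 (k(g, N) = -21*(-5) = 105)
-(25361 + k(149, I(-14, 13))) = -(25361 + 105) = -1*25466 = -25466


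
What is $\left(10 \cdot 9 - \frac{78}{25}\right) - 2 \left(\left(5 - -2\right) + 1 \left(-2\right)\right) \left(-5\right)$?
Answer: $4344$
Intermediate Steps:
$\left(10 \cdot 9 - \frac{78}{25}\right) - 2 \left(\left(5 - -2\right) + 1 \left(-2\right)\right) \left(-5\right) = \left(90 - \frac{78}{25}\right) - 2 \left(\left(5 + 2\right) - 2\right) \left(-5\right) = \left(90 - \frac{78}{25}\right) - 2 \left(7 - 2\right) \left(-5\right) = \frac{2172 \left(-2\right) 5 \left(-5\right)}{25} = \frac{2172 \left(\left(-10\right) \left(-5\right)\right)}{25} = \frac{2172}{25} \cdot 50 = 4344$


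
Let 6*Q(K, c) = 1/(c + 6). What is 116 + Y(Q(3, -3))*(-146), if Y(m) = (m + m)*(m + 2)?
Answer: 6695/81 ≈ 82.654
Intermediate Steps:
Q(K, c) = 1/(6*(6 + c)) (Q(K, c) = 1/(6*(c + 6)) = 1/(6*(6 + c)))
Y(m) = 2*m*(2 + m) (Y(m) = (2*m)*(2 + m) = 2*m*(2 + m))
116 + Y(Q(3, -3))*(-146) = 116 + (2*(1/(6*(6 - 3)))*(2 + 1/(6*(6 - 3))))*(-146) = 116 + (2*((1/6)/3)*(2 + (1/6)/3))*(-146) = 116 + (2*((1/6)*(1/3))*(2 + (1/6)*(1/3)))*(-146) = 116 + (2*(1/18)*(2 + 1/18))*(-146) = 116 + (2*(1/18)*(37/18))*(-146) = 116 + (37/162)*(-146) = 116 - 2701/81 = 6695/81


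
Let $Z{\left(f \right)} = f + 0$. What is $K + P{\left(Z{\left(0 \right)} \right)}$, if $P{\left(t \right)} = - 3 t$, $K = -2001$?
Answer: $-2001$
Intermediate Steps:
$Z{\left(f \right)} = f$
$K + P{\left(Z{\left(0 \right)} \right)} = -2001 - 0 = -2001 + 0 = -2001$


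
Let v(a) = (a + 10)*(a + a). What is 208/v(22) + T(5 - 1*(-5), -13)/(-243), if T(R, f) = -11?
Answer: 4127/21384 ≈ 0.19299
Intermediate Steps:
v(a) = 2*a*(10 + a) (v(a) = (10 + a)*(2*a) = 2*a*(10 + a))
208/v(22) + T(5 - 1*(-5), -13)/(-243) = 208/((2*22*(10 + 22))) - 11/(-243) = 208/((2*22*32)) - 11*(-1/243) = 208/1408 + 11/243 = 208*(1/1408) + 11/243 = 13/88 + 11/243 = 4127/21384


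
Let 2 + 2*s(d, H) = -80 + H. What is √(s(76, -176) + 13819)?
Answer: 37*√10 ≈ 117.00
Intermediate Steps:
s(d, H) = -41 + H/2 (s(d, H) = -1 + (-80 + H)/2 = -1 + (-40 + H/2) = -41 + H/2)
√(s(76, -176) + 13819) = √((-41 + (½)*(-176)) + 13819) = √((-41 - 88) + 13819) = √(-129 + 13819) = √13690 = 37*√10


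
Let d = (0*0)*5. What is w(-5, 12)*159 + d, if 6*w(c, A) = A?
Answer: 318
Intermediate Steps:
d = 0 (d = 0*5 = 0)
w(c, A) = A/6
w(-5, 12)*159 + d = ((⅙)*12)*159 + 0 = 2*159 + 0 = 318 + 0 = 318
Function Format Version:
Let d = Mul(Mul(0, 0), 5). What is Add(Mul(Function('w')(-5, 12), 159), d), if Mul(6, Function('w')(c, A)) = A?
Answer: 318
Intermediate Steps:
d = 0 (d = Mul(0, 5) = 0)
Function('w')(c, A) = Mul(Rational(1, 6), A)
Add(Mul(Function('w')(-5, 12), 159), d) = Add(Mul(Mul(Rational(1, 6), 12), 159), 0) = Add(Mul(2, 159), 0) = Add(318, 0) = 318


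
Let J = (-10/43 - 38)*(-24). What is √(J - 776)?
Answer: 2*√65446/43 ≈ 11.899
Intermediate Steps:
J = 39456/43 (J = (-10*1/43 - 38)*(-24) = (-10/43 - 38)*(-24) = -1644/43*(-24) = 39456/43 ≈ 917.58)
√(J - 776) = √(39456/43 - 776) = √(6088/43) = 2*√65446/43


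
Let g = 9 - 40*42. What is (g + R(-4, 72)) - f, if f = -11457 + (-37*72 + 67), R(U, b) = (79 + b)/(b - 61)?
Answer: 136364/11 ≈ 12397.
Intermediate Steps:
R(U, b) = (79 + b)/(-61 + b)
g = -1671 (g = 9 - 1680 = -1671)
f = -14054 (f = -11457 + (-2664 + 67) = -11457 - 2597 = -14054)
(g + R(-4, 72)) - f = (-1671 + (79 + 72)/(-61 + 72)) - 1*(-14054) = (-1671 + 151/11) + 14054 = -18230/11 + 14054 = 136364/11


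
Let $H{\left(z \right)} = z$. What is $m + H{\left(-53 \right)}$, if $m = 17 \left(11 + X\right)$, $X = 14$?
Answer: $372$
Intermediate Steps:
$m = 425$ ($m = 17 \left(11 + 14\right) = 17 \cdot 25 = 425$)
$m + H{\left(-53 \right)} = 425 - 53 = 372$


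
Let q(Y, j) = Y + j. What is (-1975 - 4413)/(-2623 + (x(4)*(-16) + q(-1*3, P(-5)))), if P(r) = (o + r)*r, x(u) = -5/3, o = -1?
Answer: 4791/1927 ≈ 2.4862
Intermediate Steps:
x(u) = -5/3 (x(u) = -5*1/3 = -5/3)
P(r) = r*(-1 + r) (P(r) = (-1 + r)*r = r*(-1 + r))
(-1975 - 4413)/(-2623 + (x(4)*(-16) + q(-1*3, P(-5)))) = (-1975 - 4413)/(-2623 + (-5/3*(-16) + (-1*3 - 5*(-1 - 5)))) = -6388/(-2623 + (80/3 + (-3 - 5*(-6)))) = -6388/(-2623 + (80/3 + (-3 + 30))) = -6388/(-2623 + (80/3 + 27)) = -6388/(-2623 + 161/3) = -6388/(-7708/3) = -6388*(-3/7708) = 4791/1927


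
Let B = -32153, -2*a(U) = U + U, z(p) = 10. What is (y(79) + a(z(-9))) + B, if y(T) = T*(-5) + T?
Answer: -32479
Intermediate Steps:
a(U) = -U (a(U) = -(U + U)/2 = -U)
y(T) = -4*T (y(T) = -5*T + T = -4*T)
(y(79) + a(z(-9))) + B = (-4*79 - 1*10) - 32153 = (-316 - 10) - 32153 = -326 - 32153 = -32479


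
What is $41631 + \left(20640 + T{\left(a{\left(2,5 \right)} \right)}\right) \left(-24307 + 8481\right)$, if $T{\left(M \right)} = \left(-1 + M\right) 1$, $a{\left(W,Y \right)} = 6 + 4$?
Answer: $-326749443$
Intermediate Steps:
$a{\left(W,Y \right)} = 10$
$T{\left(M \right)} = -1 + M$
$41631 + \left(20640 + T{\left(a{\left(2,5 \right)} \right)}\right) \left(-24307 + 8481\right) = 41631 + \left(20640 + \left(-1 + 10\right)\right) \left(-24307 + 8481\right) = 41631 + \left(20640 + 9\right) \left(-15826\right) = 41631 + 20649 \left(-15826\right) = 41631 - 326791074 = -326749443$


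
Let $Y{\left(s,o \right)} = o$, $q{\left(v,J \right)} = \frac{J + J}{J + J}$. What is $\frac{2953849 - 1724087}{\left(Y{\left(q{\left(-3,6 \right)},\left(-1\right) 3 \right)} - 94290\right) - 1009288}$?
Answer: $- \frac{1229762}{1103581} \approx -1.1143$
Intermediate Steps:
$q{\left(v,J \right)} = 1$ ($q{\left(v,J \right)} = \frac{2 J}{2 J} = 2 J \frac{1}{2 J} = 1$)
$\frac{2953849 - 1724087}{\left(Y{\left(q{\left(-3,6 \right)},\left(-1\right) 3 \right)} - 94290\right) - 1009288} = \frac{2953849 - 1724087}{\left(\left(-1\right) 3 - 94290\right) - 1009288} = \frac{1229762}{\left(-3 - 94290\right) - 1009288} = \frac{1229762}{-94293 - 1009288} = \frac{1229762}{-1103581} = 1229762 \left(- \frac{1}{1103581}\right) = - \frac{1229762}{1103581}$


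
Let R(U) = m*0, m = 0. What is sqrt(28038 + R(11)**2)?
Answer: sqrt(28038) ≈ 167.45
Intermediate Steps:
R(U) = 0 (R(U) = 0*0 = 0)
sqrt(28038 + R(11)**2) = sqrt(28038 + 0**2) = sqrt(28038 + 0) = sqrt(28038)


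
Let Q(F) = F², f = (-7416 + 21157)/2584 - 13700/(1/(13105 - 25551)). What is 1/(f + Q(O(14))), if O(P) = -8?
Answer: 2584/440598535917 ≈ 5.8647e-9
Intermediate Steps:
f = 440598370541/2584 (f = 13741*(1/2584) - 13700/(1/(-12446)) = 13741/2584 - 13700/(-1/12446) = 13741/2584 - 13700*(-12446) = 13741/2584 + 170510200 = 440598370541/2584 ≈ 1.7051e+8)
1/(f + Q(O(14))) = 1/(440598370541/2584 + (-8)²) = 1/(440598370541/2584 + 64) = 1/(440598535917/2584) = 2584/440598535917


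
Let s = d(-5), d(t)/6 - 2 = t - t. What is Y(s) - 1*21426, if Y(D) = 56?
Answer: -21370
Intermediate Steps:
d(t) = 12 (d(t) = 12 + 6*(t - t) = 12 + 6*0 = 12 + 0 = 12)
s = 12
Y(s) - 1*21426 = 56 - 1*21426 = 56 - 21426 = -21370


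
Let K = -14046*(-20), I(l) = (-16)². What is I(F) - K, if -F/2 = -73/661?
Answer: -280664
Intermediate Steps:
F = 146/661 (F = -(-146)/661 = -2*(-73/661) = 146/661 ≈ 0.22088)
I(l) = 256
K = 280920
I(F) - K = 256 - 1*280920 = 256 - 280920 = -280664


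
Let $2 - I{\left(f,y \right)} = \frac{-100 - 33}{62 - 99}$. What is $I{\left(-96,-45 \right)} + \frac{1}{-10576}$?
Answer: $- \frac{624021}{391312} \approx -1.5947$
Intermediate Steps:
$I{\left(f,y \right)} = - \frac{59}{37}$ ($I{\left(f,y \right)} = 2 - \frac{-100 - 33}{62 - 99} = 2 - - \frac{133}{-37} = 2 - \left(-133\right) \left(- \frac{1}{37}\right) = 2 - \frac{133}{37} = - \frac{59}{37}$)
$I{\left(-96,-45 \right)} + \frac{1}{-10576} = - \frac{59}{37} + \frac{1}{-10576} = - \frac{59}{37} - \frac{1}{10576} = - \frac{624021}{391312}$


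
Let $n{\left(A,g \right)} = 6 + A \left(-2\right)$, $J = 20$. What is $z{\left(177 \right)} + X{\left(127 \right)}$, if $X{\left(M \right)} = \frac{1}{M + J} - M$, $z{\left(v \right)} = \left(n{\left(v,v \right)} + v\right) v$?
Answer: $- \frac{4467917}{147} \approx -30394.0$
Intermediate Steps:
$n{\left(A,g \right)} = 6 - 2 A$
$z{\left(v \right)} = v \left(6 - v\right)$ ($z{\left(v \right)} = \left(\left(6 - 2 v\right) + v\right) v = \left(6 - v\right) v = v \left(6 - v\right)$)
$X{\left(M \right)} = \frac{1}{20 + M} - M$ ($X{\left(M \right)} = \frac{1}{M + 20} - M = \frac{1}{20 + M} - M$)
$z{\left(177 \right)} + X{\left(127 \right)} = 177 \left(6 - 177\right) + \frac{1 - 127^{2} - 2540}{20 + 127} = 177 \left(6 - 177\right) + \frac{1 - 16129 - 2540}{147} = 177 \left(-171\right) + \frac{1 - 16129 - 2540}{147} = -30267 + \frac{1}{147} \left(-18668\right) = -30267 - \frac{18668}{147} = - \frac{4467917}{147}$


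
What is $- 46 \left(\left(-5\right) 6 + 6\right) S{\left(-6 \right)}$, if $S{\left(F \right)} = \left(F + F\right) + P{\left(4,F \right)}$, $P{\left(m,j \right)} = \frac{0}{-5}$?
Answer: $-13248$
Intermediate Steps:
$P{\left(m,j \right)} = 0$ ($P{\left(m,j \right)} = 0 \left(- \frac{1}{5}\right) = 0$)
$S{\left(F \right)} = 2 F$ ($S{\left(F \right)} = \left(F + F\right) + 0 = 2 F + 0 = 2 F$)
$- 46 \left(\left(-5\right) 6 + 6\right) S{\left(-6 \right)} = - 46 \left(\left(-5\right) 6 + 6\right) 2 \left(-6\right) = - 46 \left(-30 + 6\right) \left(-12\right) = \left(-46\right) \left(-24\right) \left(-12\right) = 1104 \left(-12\right) = -13248$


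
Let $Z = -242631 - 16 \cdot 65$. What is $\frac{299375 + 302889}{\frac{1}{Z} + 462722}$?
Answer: $\frac{146754271144}{112751932461} \approx 1.3016$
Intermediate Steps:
$Z = -243671$ ($Z = -242631 - 1040 = -243671$)
$\frac{299375 + 302889}{\frac{1}{Z} + 462722} = \frac{299375 + 302889}{\frac{1}{-243671} + 462722} = \frac{602264}{- \frac{1}{243671} + 462722} = \frac{602264}{\frac{112751932461}{243671}} = 602264 \cdot \frac{243671}{112751932461} = \frac{146754271144}{112751932461}$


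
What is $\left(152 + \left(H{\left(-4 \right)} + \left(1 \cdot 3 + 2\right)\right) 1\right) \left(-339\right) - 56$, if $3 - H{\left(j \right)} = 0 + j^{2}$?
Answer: $-48872$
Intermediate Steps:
$H{\left(j \right)} = 3 - j^{2}$ ($H{\left(j \right)} = 3 - \left(0 + j^{2}\right) = 3 - j^{2}$)
$\left(152 + \left(H{\left(-4 \right)} + \left(1 \cdot 3 + 2\right)\right) 1\right) \left(-339\right) - 56 = \left(152 + \left(\left(3 - \left(-4\right)^{2}\right) + \left(1 \cdot 3 + 2\right)\right) 1\right) \left(-339\right) - 56 = \left(152 + \left(\left(3 - 16\right) + \left(3 + 2\right)\right) 1\right) \left(-339\right) - 56 = \left(152 + \left(\left(3 - 16\right) + 5\right) 1\right) \left(-339\right) - 56 = \left(152 + \left(-13 + 5\right) 1\right) \left(-339\right) - 56 = \left(152 - 8\right) \left(-339\right) - 56 = 144 \left(-339\right) - 56 = -48816 - 56 = -48872$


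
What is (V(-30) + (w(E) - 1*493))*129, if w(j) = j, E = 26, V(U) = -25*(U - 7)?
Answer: 59082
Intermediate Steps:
V(U) = 175 - 25*U (V(U) = -25*(-7 + U) = 175 - 25*U)
(V(-30) + (w(E) - 1*493))*129 = ((175 - 25*(-30)) + (26 - 1*493))*129 = ((175 + 750) + (26 - 493))*129 = (925 - 467)*129 = 458*129 = 59082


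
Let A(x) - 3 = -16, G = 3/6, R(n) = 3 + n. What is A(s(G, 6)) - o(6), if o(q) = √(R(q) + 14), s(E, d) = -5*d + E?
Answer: -13 - √23 ≈ -17.796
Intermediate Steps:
G = ½ (G = 3*(⅙) = ½ ≈ 0.50000)
s(E, d) = E - 5*d
A(x) = -13 (A(x) = 3 - 16 = -13)
o(q) = √(17 + q) (o(q) = √((3 + q) + 14) = √(17 + q))
A(s(G, 6)) - o(6) = -13 - √(17 + 6) = -13 - √23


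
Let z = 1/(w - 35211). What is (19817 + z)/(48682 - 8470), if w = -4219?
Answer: 781384309/1585559160 ≈ 0.49281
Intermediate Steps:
z = -1/39430 (z = 1/(-4219 - 35211) = 1/(-39430) = -1/39430 ≈ -2.5361e-5)
(19817 + z)/(48682 - 8470) = (19817 - 1/39430)/(48682 - 8470) = (781384309/39430)/40212 = (781384309/39430)*(1/40212) = 781384309/1585559160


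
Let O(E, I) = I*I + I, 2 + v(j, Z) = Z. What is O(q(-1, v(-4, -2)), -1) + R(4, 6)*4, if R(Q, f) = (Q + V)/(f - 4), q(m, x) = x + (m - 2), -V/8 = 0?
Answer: 8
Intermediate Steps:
v(j, Z) = -2 + Z
V = 0 (V = -8*0 = 0)
q(m, x) = -2 + m + x (q(m, x) = x + (-2 + m) = -2 + m + x)
R(Q, f) = Q/(-4 + f) (R(Q, f) = (Q + 0)/(f - 4) = Q/(-4 + f))
O(E, I) = I + I² (O(E, I) = I² + I = I + I²)
O(q(-1, v(-4, -2)), -1) + R(4, 6)*4 = -(1 - 1) + (4/(-4 + 6))*4 = -1*0 + (4/2)*4 = 0 + (4*(½))*4 = 0 + 2*4 = 0 + 8 = 8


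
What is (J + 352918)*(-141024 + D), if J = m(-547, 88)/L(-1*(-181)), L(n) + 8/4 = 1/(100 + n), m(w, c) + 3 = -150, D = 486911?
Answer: 1343058813667/11 ≈ 1.2210e+11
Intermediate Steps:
m(w, c) = -153 (m(w, c) = -3 - 150 = -153)
L(n) = -2 + 1/(100 + n)
J = 843/11 (J = -153*(100 - 1*(-181))/(-199 - (-2)*(-181)) = -153*(100 + 181)/(-199 - 2*181) = -153*281/(-199 - 362) = -153/((1/281)*(-561)) = -153/(-561/281) = -153*(-281/561) = 843/11 ≈ 76.636)
(J + 352918)*(-141024 + D) = (843/11 + 352918)*(-141024 + 486911) = (3882941/11)*345887 = 1343058813667/11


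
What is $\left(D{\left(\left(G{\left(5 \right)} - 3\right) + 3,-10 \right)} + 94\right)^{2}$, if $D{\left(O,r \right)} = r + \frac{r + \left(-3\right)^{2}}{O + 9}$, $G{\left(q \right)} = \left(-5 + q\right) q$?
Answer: $\frac{570025}{81} \approx 7037.3$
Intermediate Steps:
$G{\left(q \right)} = q \left(-5 + q\right)$
$D{\left(O,r \right)} = r + \frac{9 + r}{9 + O}$ ($D{\left(O,r \right)} = r + \frac{r + 9}{9 + O} = r + \frac{9 + r}{9 + O}$)
$\left(D{\left(\left(G{\left(5 \right)} - 3\right) + 3,-10 \right)} + 94\right)^{2} = \left(\frac{9 + 10 \left(-10\right) + \left(\left(5 \left(-5 + 5\right) - 3\right) + 3\right) \left(-10\right)}{9 + \left(\left(5 \left(-5 + 5\right) - 3\right) + 3\right)} + 94\right)^{2} = \left(\frac{9 - 100 + \left(\left(5 \cdot 0 - 3\right) + 3\right) \left(-10\right)}{9 + \left(\left(5 \cdot 0 - 3\right) + 3\right)} + 94\right)^{2} = \left(\frac{9 - 100 + \left(\left(0 - 3\right) + 3\right) \left(-10\right)}{9 + \left(\left(0 - 3\right) + 3\right)} + 94\right)^{2} = \left(\frac{9 - 100 + \left(-3 + 3\right) \left(-10\right)}{9 + \left(-3 + 3\right)} + 94\right)^{2} = \left(\frac{9 - 100 + 0 \left(-10\right)}{9 + 0} + 94\right)^{2} = \left(\frac{9 - 100 + 0}{9} + 94\right)^{2} = \left(\frac{1}{9} \left(-91\right) + 94\right)^{2} = \left(- \frac{91}{9} + 94\right)^{2} = \left(\frac{755}{9}\right)^{2} = \frac{570025}{81}$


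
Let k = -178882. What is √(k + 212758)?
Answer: 6*√941 ≈ 184.05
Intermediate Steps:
√(k + 212758) = √(-178882 + 212758) = √33876 = 6*√941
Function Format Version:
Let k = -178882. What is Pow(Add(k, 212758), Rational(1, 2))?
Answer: Mul(6, Pow(941, Rational(1, 2))) ≈ 184.05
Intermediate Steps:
Pow(Add(k, 212758), Rational(1, 2)) = Pow(Add(-178882, 212758), Rational(1, 2)) = Pow(33876, Rational(1, 2)) = Mul(6, Pow(941, Rational(1, 2)))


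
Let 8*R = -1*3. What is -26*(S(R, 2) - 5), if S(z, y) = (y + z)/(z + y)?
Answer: 104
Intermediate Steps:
R = -3/8 (R = (-1*3)/8 = (1/8)*(-3) = -3/8 ≈ -0.37500)
S(z, y) = 1 (S(z, y) = (y + z)/(y + z) = 1)
-26*(S(R, 2) - 5) = -26*(1 - 5) = -26*(-4) = 104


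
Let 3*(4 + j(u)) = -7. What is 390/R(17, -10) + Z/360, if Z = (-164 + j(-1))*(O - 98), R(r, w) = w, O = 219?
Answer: -103951/1080 ≈ -96.251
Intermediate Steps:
j(u) = -19/3 (j(u) = -4 + (⅓)*(-7) = -4 - 7/3 = -19/3)
Z = -61831/3 (Z = (-164 - 19/3)*(219 - 98) = -511/3*121 = -61831/3 ≈ -20610.)
390/R(17, -10) + Z/360 = 390/(-10) - 61831/3/360 = 390*(-⅒) - 61831/3*1/360 = -39 - 61831/1080 = -103951/1080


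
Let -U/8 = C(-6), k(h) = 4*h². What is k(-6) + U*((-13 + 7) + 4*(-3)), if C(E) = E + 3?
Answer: -288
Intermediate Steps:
C(E) = 3 + E
U = 24 (U = -8*(3 - 6) = -8*(-3) = 24)
k(-6) + U*((-13 + 7) + 4*(-3)) = 4*(-6)² + 24*((-13 + 7) + 4*(-3)) = 4*36 + 24*(-6 - 12) = 144 + 24*(-18) = 144 - 432 = -288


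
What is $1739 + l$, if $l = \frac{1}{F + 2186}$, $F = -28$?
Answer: $\frac{3752763}{2158} \approx 1739.0$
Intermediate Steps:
$l = \frac{1}{2158}$ ($l = \frac{1}{-28 + 2186} = \frac{1}{2158} \approx 0.00046339$)
$1739 + l = 1739 + \frac{1}{2158} = \frac{3752763}{2158}$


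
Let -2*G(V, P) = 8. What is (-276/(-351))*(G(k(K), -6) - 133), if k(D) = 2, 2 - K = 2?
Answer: -12604/117 ≈ -107.73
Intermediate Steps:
K = 0 (K = 2 - 1*2 = 2 - 2 = 0)
G(V, P) = -4 (G(V, P) = -½*8 = -4)
(-276/(-351))*(G(k(K), -6) - 133) = (-276/(-351))*(-4 - 133) = -276*(-1/351)*(-137) = (92/117)*(-137) = -12604/117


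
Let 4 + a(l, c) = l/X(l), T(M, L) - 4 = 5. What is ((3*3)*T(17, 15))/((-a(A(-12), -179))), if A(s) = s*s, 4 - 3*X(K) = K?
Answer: 2835/248 ≈ 11.431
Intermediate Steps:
X(K) = 4/3 - K/3
T(M, L) = 9 (T(M, L) = 4 + 5 = 9)
A(s) = s²
a(l, c) = -4 + l/(4/3 - l/3)
((3*3)*T(17, 15))/((-a(A(-12), -179))) = ((3*3)*9)/((-(16 - 7*(-12)²)/(-4 + (-12)²))) = (9*9)/((-(16 - 7*144)/(-4 + 144))) = 81/((-(16 - 1008)/140)) = 81/((-(-992)/140)) = 81/((-1*(-248/35))) = 81/(248/35) = 81*(35/248) = 2835/248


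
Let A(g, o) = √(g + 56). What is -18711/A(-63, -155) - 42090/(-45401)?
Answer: 42090/45401 + 2673*I*√7 ≈ 0.92707 + 7072.1*I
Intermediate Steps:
A(g, o) = √(56 + g)
-18711/A(-63, -155) - 42090/(-45401) = -18711/√(56 - 63) - 42090/(-45401) = -18711*(-I*√7/7) - 42090*(-1/45401) = -18711*(-I*√7/7) + 42090/45401 = -(-2673)*I*√7 + 42090/45401 = 2673*I*√7 + 42090/45401 = 42090/45401 + 2673*I*√7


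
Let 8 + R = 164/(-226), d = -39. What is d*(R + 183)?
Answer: -768027/113 ≈ -6796.7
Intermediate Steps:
R = -986/113 (R = -8 + 164/(-226) = -8 + 164*(-1/226) = -8 - 82/113 = -986/113 ≈ -8.7257)
d*(R + 183) = -39*(-986/113 + 183) = -39*19693/113 = -768027/113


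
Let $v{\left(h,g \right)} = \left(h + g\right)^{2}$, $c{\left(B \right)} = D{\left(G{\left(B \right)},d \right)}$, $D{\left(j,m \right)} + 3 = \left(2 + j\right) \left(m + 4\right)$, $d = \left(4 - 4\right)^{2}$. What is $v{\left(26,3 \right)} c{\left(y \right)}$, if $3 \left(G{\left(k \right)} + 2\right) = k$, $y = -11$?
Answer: $- \frac{44573}{3} \approx -14858.0$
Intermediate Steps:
$G{\left(k \right)} = -2 + \frac{k}{3}$
$d = 0$ ($d = 0^{2} = 0$)
$D{\left(j,m \right)} = -3 + \left(2 + j\right) \left(4 + m\right)$ ($D{\left(j,m \right)} = -3 + \left(2 + j\right) \left(m + 4\right) = -3 + \left(2 + j\right) \left(4 + m\right)$)
$c{\left(B \right)} = -3 + \frac{4 B}{3}$ ($c{\left(B \right)} = 5 + 2 \cdot 0 + 4 \left(-2 + \frac{B}{3}\right) + \left(-2 + \frac{B}{3}\right) 0 = 5 + 0 + \left(-8 + \frac{4 B}{3}\right) + 0 = -3 + \frac{4 B}{3}$)
$v{\left(h,g \right)} = \left(g + h\right)^{2}$
$v{\left(26,3 \right)} c{\left(y \right)} = \left(3 + 26\right)^{2} \left(-3 + \frac{4}{3} \left(-11\right)\right) = 29^{2} \left(-3 - \frac{44}{3}\right) = 841 \left(- \frac{53}{3}\right) = - \frac{44573}{3}$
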